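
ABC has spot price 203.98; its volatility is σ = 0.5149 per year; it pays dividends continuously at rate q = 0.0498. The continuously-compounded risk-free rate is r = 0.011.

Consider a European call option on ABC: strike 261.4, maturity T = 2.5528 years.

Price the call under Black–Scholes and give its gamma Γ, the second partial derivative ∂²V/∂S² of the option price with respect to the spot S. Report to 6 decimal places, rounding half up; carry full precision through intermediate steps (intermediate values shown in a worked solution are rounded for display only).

σ√T = 0.5149·√2.5528 = 0.822681
d₁ = (ln(S/K) + (r−q+σ²/2)T) / (σ√T) = (ln(203.98/261.4) + (0.011−0.0498+0.5149²/2)·2.5528) / 0.822681 = (-0.248030 + 0.239353) / 0.822681 = -0.010547
d₂ = d₁ − σ√T = -0.010547 − 0.822681 = -0.833228
e^{−rT} = 0.972310
e^{−qT} = 0.880620
N(d₁) = 0.495792,  N(d₂) = 0.202358
Call price V = S·e^{−qT}·N(d₁) − K·e^{−rT}·N(d₂) = 89.058606 − 51.431719 = 37.626887
φ(d₁) = (1/√(2π))·e^{−d₁²/2} = 0.398920
Γ = e^{−qT}·φ(d₁) / (S·σ·√T) = 0.002093

price = 37.626887
Γ = 0.002093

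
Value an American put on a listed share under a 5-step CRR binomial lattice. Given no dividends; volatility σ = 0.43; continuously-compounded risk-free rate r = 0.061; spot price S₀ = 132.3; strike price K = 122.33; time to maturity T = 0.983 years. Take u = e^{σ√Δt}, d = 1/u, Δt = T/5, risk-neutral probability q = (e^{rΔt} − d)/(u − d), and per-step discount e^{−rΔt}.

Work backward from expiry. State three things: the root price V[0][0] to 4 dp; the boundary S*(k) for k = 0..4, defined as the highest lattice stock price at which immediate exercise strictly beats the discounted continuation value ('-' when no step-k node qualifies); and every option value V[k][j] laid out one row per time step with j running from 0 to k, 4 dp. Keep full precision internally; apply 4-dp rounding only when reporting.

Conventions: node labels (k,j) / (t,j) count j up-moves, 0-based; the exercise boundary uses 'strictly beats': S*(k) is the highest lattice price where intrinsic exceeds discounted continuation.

price = 14.7642
boundary = - - - 74.6710 90.3555
tree:
14.7642
22.6608 6.7112
33.6135 11.5455 1.7231
47.6590 19.4731 3.3791 0.0000
60.6209 31.9745 6.6267 0.0000 0.0000
71.3328 47.6590 12.9955 0.0000 0.0000 0.0000

Δt=0.19660  u=1.21005  d=0.82641  q=0.48393  discount=0.98808
step 5 (expiry): payoffs max(K−S,0) = 71.3328 47.6590 12.9955 0.0000 0.0000 0.0000
step 4: (k=4,j=0): S=61.7091, K−S=60.6209, hold=59.1626 ⇒ V=60.6209 exercise | (k=4,j=1): S=90.3555, K−S=31.9745, hold=30.5162 ⇒ V=31.9745 exercise | (k=4,j=2): S=132.3000, K−S=0.0000, hold=6.6267 ⇒ V=6.6267 continue | (k=4,j=3): S=193.7159, K−S=0.0000, hold=0.0000 ⇒ V=0.0000 continue | (k=4,j=4): S=283.6421, K−S=0.0000, hold=0.0000 ⇒ V=0.0000 continue  boundary S*=90.3555
step 3: (k=3,j=0): S=74.6710, K−S=47.6590, hold=46.2007 ⇒ V=47.6590 exercise | (k=3,j=1): S=109.3345, K−S=12.9955, hold=19.4731 ⇒ V=19.4731 continue | (k=3,j=2): S=160.0894, K−S=0.0000, hold=3.3791 ⇒ V=3.3791 continue | (k=3,j=3): S=234.4056, K−S=0.0000, hold=0.0000 ⇒ V=0.0000 continue  boundary S*=74.6710
step 2: (k=2,j=0): S=90.3555, K−S=31.9745, hold=33.6135 ⇒ V=33.6135 continue | (k=2,j=1): S=132.3000, K−S=0.0000, hold=11.5455 ⇒ V=11.5455 continue | (k=2,j=2): S=193.7159, K−S=0.0000, hold=1.7231 ⇒ V=1.7231 continue  boundary S*=-
step 1: (k=1,j=0): S=109.3345, K−S=12.9955, hold=22.6608 ⇒ V=22.6608 continue | (k=1,j=1): S=160.0894, K−S=0.0000, hold=6.7112 ⇒ V=6.7112 continue  boundary S*=-
step 0: (k=0,j=0): S=132.3000, K−S=0.0000, hold=14.7642 ⇒ V=14.7642 continue  boundary S*=-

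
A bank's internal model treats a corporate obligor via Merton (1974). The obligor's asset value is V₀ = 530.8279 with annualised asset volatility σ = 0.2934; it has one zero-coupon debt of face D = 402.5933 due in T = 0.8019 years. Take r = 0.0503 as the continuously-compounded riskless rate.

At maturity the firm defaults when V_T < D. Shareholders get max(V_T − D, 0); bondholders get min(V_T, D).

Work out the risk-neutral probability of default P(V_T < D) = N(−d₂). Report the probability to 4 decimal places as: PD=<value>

PD=0.1413

With assets at 530.8279 and a single debt payment of 402.5933 at 0.8019 years:
d₁ = [ln(V₀/D) + (r + σ²/2)T] / (σ√T)
   = [ln(530.8279/402.5933) + (0.0503 + 0.5·0.2934²)·0.8019] / (0.2934·√0.8019)
   = [0.276511 + 0.074851] / 0.262736 = 1.337317
d₂ = d₁ − σ√T = 1.337317 − 0.262736 = 1.074580
risk-neutral PD = N(−d₂) = N(-1.074580) = 0.141281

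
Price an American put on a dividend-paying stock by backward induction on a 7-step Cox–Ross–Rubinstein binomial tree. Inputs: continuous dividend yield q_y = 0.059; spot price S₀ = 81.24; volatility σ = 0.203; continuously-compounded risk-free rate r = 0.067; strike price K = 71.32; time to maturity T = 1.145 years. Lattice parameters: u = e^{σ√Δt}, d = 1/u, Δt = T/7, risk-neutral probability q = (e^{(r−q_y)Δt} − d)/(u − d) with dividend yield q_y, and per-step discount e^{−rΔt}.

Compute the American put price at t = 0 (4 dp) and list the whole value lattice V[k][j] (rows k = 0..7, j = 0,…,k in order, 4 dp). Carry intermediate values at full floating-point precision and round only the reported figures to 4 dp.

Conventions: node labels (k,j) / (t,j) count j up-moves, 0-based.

Δt=0.16357  u=1.08557  d=0.92118  q=0.48745  discount=0.98910
step 7 (expiry): payoffs max(K−S,0) = 25.5925 17.4323 7.8159 0.0000 0.0000 0.0000 0.0000 0.0000
k=6: (k=6,j=0): S=49.6402, K−S=21.6798, hold=21.3792 ⇒ V=21.6798 exercise | (k=6,j=1): S=58.4986, K−S=12.8214, hold=12.6059 ⇒ V=12.8214 exercise | (k=6,j=2): S=68.9378, K−S=2.3822, hold=3.9624 ⇒ V=3.9624 continue | (k=6,j=3): S=81.2400, K−S=0.0000, hold=0.0000 ⇒ V=0.0000 continue | (k=6,j=4): S=95.7375, K−S=0.0000, hold=0.0000 ⇒ V=0.0000 continue | (k=6,j=5): S=112.8222, K−S=0.0000, hold=0.0000 ⇒ V=0.0000 continue | (k=6,j=6): S=132.9556, K−S=0.0000, hold=0.0000 ⇒ V=0.0000 continue
k=5: (k=5,j=0): S=53.8877, K−S=17.4323, hold=17.1725 ⇒ V=17.4323 exercise | (k=5,j=1): S=63.5041, K−S=7.8159, hold=8.4104 ⇒ V=8.4104 continue | (k=5,j=2): S=74.8366, K−S=0.0000, hold=2.0088 ⇒ V=2.0088 continue | (k=5,j=3): S=88.1914, K−S=0.0000, hold=0.0000 ⇒ V=0.0000 continue | (k=5,j=4): S=103.9294, K−S=0.0000, hold=0.0000 ⇒ V=0.0000 continue | (k=5,j=5): S=122.4759, K−S=0.0000, hold=0.0000 ⇒ V=0.0000 continue
k=4: (k=4,j=0): S=58.4986, K−S=12.8214, hold=12.8925 ⇒ V=12.8925 continue | (k=4,j=1): S=68.9378, K−S=2.3822, hold=5.2322 ⇒ V=5.2322 continue | (k=4,j=2): S=81.2400, K−S=0.0000, hold=1.0184 ⇒ V=1.0184 continue | (k=4,j=3): S=95.7375, K−S=0.0000, hold=0.0000 ⇒ V=0.0000 continue | (k=4,j=4): S=112.8222, K−S=0.0000, hold=0.0000 ⇒ V=0.0000 continue
k=3: (k=3,j=0): S=63.5041, K−S=7.8159, hold=9.0587 ⇒ V=9.0587 continue | (k=3,j=1): S=74.8366, K−S=0.0000, hold=3.1435 ⇒ V=3.1435 continue | (k=3,j=2): S=88.1914, K−S=0.0000, hold=0.5163 ⇒ V=0.5163 continue | (k=3,j=3): S=103.9294, K−S=0.0000, hold=0.0000 ⇒ V=0.0000 continue
k=2: (k=2,j=0): S=68.9378, K−S=2.3822, hold=6.1080 ⇒ V=6.1080 continue | (k=2,j=1): S=81.2400, K−S=0.0000, hold=1.8426 ⇒ V=1.8426 continue | (k=2,j=2): S=95.7375, K−S=0.0000, hold=0.2617 ⇒ V=0.2617 continue
k=1: (k=1,j=0): S=74.8366, K−S=0.0000, hold=3.9849 ⇒ V=3.9849 continue | (k=1,j=1): S=88.1914, K−S=0.0000, hold=1.0603 ⇒ V=1.0603 continue
k=0: (k=0,j=0): S=81.2400, K−S=0.0000, hold=2.5314 ⇒ V=2.5314 continue

price = 2.5314
tree:
2.5314
3.9849 1.0603
6.1080 1.8426 0.2617
9.0587 3.1435 0.5163 0.0000
12.8925 5.2322 1.0184 0.0000 0.0000
17.4323 8.4104 2.0088 0.0000 0.0000 0.0000
21.6798 12.8214 3.9624 0.0000 0.0000 0.0000 0.0000
25.5925 17.4323 7.8159 0.0000 0.0000 0.0000 0.0000 0.0000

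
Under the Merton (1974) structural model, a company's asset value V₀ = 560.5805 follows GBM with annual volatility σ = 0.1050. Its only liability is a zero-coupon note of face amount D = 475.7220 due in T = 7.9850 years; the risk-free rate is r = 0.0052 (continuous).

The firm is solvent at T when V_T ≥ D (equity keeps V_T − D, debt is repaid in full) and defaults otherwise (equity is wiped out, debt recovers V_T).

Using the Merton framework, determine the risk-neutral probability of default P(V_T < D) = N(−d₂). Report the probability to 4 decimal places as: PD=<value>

PD=0.2929

Work the structural quantities from V₀ = 560.5805 against face 475.7220:
d₁ = [ln(V₀/D) + (r + σ²/2)T] / (σ√T)
   = [ln(560.5805/475.7220) + (0.0052 + 0.5·0.1050²)·7.9850] / (0.1050·√7.9850)
   = [0.164139 + 0.085539] / 0.296706 = 0.841501
d₂ = d₁ − σ√T = 0.841501 − 0.296706 = 0.544794
risk-neutral PD = N(−d₂) = N(-0.544794) = 0.292948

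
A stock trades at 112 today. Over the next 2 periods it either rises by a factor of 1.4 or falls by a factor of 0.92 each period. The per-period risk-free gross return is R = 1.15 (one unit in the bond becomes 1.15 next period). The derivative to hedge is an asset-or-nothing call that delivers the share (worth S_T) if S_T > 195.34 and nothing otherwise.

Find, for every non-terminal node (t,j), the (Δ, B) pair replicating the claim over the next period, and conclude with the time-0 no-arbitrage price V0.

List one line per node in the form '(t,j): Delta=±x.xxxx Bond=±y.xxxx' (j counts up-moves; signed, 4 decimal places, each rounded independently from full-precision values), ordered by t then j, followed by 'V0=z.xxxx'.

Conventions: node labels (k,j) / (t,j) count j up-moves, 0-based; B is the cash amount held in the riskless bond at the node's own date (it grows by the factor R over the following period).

(0,0): Delta=1.7014 Bond=-152.4444
(1,0): Delta=0.0000 Bond=0.0000
(1,1): Delta=2.9167 Bond=-365.8667
V0=38.1111

Arbitrage-free pricing uses the up-move probability p* = (R−d)/(u−d) = 0.4792, discounting each step at R = 1.15.
Expiry values: V(2,0)=0.0000, V(2,1)=0.0000, V(2,2)=219.5200
Node (1,0) S=103.0400: V=(p*·0.0000+(1−p*)·0.0000)/1.15=0.0000; Δ=(0.0000−0.0000)/(144.2560−94.7968)=0.0000; B=V−Δ·S=0.0000
Node (1,1) S=156.8000: V=(p*·219.5200+(1−p*)·0.0000)/1.15=91.4667; Δ=(219.5200−0.0000)/(219.5200−144.2560)=2.9167; B=V−Δ·S=-365.8667
Node (0,0) S=112.0000: V=(p*·91.4667+(1−p*)·0.0000)/1.15=38.1111; Δ=(91.4667−0.0000)/(156.8000−103.0400)=1.7014; B=V−Δ·S=-152.4444
Sanity check at the root: Δ(0,0)·S0 + B(0,0) reproduces V0 = 38.1111.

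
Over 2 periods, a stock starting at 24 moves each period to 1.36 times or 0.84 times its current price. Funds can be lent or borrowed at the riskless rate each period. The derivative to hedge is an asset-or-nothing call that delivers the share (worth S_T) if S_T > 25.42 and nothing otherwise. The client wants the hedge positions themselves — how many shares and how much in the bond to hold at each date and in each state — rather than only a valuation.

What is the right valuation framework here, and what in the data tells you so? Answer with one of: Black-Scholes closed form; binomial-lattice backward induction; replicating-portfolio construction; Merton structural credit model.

framework: replicating-portfolio construction

Key observation: what is demanded is not a single number but the (Δ, B) position at each node of the 1.36/0.84 tree starting at 24; constructing those positions is the replicating-portfolio method.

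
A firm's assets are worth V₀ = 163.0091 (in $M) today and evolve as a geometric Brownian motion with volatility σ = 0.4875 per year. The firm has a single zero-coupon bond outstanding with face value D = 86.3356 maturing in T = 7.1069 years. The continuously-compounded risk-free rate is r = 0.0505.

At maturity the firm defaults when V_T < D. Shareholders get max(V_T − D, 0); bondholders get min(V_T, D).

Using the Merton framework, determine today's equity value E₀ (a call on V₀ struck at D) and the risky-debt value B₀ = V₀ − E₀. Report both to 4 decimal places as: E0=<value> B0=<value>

E0=117.2873 B0=45.7218

Equity is a call on the firm's assets struck at D = 86.3356:
d₁ = [ln(V₀/D) + (r + σ²/2)T] / (σ√T)
   = [ln(163.0091/86.3356) + (0.0505 + 0.5·0.4875²)·7.1069] / (0.4875·√7.1069)
   = [0.635564 + 1.203398] / 1.299615 = 1.415005
d₂ = d₁ − σ√T = 1.415005 − 1.299615 = 0.115390
N(d₁) = 0.921467,  N(d₂) = 0.545932,  e^(−rT) = 0.698445
E₀ = V₀·N(d₁) − D·e^(−rT)·N(d₂)
   = 163.0091·0.921467 − 86.3356·0.698445·0.545932 = 117.287346
B₀ = V₀ − E₀ = 163.0091 − 117.287346 = 45.721754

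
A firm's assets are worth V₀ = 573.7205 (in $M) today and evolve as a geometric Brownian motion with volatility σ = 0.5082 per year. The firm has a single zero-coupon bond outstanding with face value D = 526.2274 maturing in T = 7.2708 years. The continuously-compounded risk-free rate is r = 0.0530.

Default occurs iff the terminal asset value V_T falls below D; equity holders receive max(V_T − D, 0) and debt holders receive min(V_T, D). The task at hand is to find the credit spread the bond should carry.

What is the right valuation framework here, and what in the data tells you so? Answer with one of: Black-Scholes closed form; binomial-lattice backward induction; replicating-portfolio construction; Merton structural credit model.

framework: Merton structural credit model

Key observation: a levered firm with one bullet debt due at 7.2708 years is the canonical structural-credit setup: equity is a call on the firm's assets struck at the face value.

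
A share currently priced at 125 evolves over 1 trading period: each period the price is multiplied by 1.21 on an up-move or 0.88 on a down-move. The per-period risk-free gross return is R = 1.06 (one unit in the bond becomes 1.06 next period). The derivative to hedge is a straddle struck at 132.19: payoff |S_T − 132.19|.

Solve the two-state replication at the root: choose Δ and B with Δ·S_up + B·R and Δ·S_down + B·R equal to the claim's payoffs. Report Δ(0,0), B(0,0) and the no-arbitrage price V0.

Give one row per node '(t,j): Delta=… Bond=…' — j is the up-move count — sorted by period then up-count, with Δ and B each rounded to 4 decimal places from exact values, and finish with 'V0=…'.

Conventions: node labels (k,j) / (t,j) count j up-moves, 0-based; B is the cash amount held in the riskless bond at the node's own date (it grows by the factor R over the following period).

(0,0): Delta=-0.0759 Bond=28.8082
V0=19.3233

Risk-neutral probability p* = (R−d)/(u−d) = (1.06−0.88)/(1.21−0.88) = 0.5455.
At maturity the claim pays: V(1,0)=22.1900, V(1,1)=19.0600
  t=0,j=0: stock 125.0000 → up 151.2500 (V=19.0600), down 110.0000 (V=22.1900). Price 19.3233; hedge Δ=-0.0759, bond B=28.8082.
Check: Δ(0,0)·S0 + B(0,0) = 19.3233 = V0.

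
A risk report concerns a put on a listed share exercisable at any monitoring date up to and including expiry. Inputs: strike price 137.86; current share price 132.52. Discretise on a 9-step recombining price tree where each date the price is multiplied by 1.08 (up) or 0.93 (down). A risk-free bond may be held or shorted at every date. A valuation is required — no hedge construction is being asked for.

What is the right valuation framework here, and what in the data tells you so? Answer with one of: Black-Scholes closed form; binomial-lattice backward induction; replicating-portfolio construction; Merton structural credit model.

framework: binomial-lattice backward induction

Key observation: the exercise right at every one of the 9 steps is what matters: each node needs max(137.86 − S, continuation), which only the stepwise tree valuation starting from spot 132.52 delivers.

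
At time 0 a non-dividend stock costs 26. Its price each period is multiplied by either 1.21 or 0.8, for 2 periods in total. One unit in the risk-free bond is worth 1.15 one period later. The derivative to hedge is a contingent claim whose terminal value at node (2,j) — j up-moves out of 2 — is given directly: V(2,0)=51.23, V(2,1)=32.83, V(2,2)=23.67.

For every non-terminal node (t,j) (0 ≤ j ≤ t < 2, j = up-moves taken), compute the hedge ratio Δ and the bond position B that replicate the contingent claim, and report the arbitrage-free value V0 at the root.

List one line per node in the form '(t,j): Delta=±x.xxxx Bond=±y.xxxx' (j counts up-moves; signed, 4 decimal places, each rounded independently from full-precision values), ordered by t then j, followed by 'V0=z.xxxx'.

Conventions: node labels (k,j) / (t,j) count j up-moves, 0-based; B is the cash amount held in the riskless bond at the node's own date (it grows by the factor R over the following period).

(0,0): Delta=-0.8575 Bond=42.3700
(1,0): Delta=-2.1576 Bond=75.7673
(1,1): Delta=-0.7102 Bond=44.0897
V0=20.0748

The replicating-portfolio and risk-neutral prices coincide; use p* = (1.15−0.8)/(1.21−0.8) = 0.8537 for the latter.
At maturity the claim pays: V(2,0)=51.2300, V(2,1)=32.8300, V(2,2)=23.6700
  t=1,j=0: stock 20.8000 → up 25.1680 (V=32.8300), down 16.6400 (V=51.2300). Price 30.8893; hedge Δ=-2.1576, bond B=75.7673.
  t=1,j=1: stock 31.4600 → up 38.0666 (V=23.6700), down 25.1680 (V=32.8300). Price 21.7483; hedge Δ=-0.7102, bond B=44.0897.
  t=0,j=0: stock 26.0000 → up 31.4600 (V=21.7483), down 20.8000 (V=30.8893). Price 20.0748; hedge Δ=-0.8575, bond B=42.3700.
Sanity check at the root: Δ(0,0)·S0 + B(0,0) reproduces V0 = 20.0748.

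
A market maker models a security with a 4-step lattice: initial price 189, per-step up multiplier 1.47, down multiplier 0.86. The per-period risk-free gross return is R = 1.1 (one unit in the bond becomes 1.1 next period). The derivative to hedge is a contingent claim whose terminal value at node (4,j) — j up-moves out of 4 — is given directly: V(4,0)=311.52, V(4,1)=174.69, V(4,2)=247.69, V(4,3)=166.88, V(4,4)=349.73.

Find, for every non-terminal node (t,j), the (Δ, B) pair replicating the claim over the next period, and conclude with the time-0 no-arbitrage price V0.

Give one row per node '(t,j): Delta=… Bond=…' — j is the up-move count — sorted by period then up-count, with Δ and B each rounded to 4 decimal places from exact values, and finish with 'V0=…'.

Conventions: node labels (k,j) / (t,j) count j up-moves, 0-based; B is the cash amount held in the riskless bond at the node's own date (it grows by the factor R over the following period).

(0,0): Delta=-0.0682 Bond=163.9639
(1,0): Delta=-0.2335 Bond=207.2266
(1,1): Delta=0.0809 Bond=138.9413
(2,0): Delta=-0.5786 Bond=276.2005
(2,1): Delta=0.0779 Bond=153.5621
(2,2): Delta=0.0837 Bond=151.7151
(3,0): Delta=-1.8659 Bond=458.5708
(3,1): Delta=0.5824 Bond=65.2472
(3,2): Delta=-0.3772 Bond=328.7444
(3,3): Delta=0.4993 Bond=-82.6441
V0=151.0801

Under the risk-neutral measure, an up-move has probability p* = (R−d)/(u−d) = 0.3934 and values discount at R = 1.1.
At maturity the claim pays: V(4,0)=311.5200, V(4,1)=174.6900, V(4,2)=247.6900, V(4,3)=166.8800, V(4,4)=349.7300
  t=3,j=0: stock 120.2146 → up 176.7154 (V=174.6900), down 103.3845 (V=311.5200). Price 234.2593; hedge Δ=-1.8659, bond B=458.5708.
  t=3,j=1: stock 205.4831 → up 302.0601 (V=247.6900), down 176.7154 (V=174.6900). Price 184.9194; hedge Δ=0.5824, bond B=65.2472.
  t=3,j=2: stock 351.2327 → up 516.3120 (V=166.8800), down 302.0601 (V=247.6900). Price 196.2690; hedge Δ=-0.3772, bond B=328.7444.
  t=3,j=3: stock 600.3628 → up 882.5334 (V=349.7300), down 516.3120 (V=166.8800). Price 217.1100; hedge Δ=0.4993, bond B=-82.6441.
  t=2,j=0: stock 139.7844 → up 205.4831 (V=184.9194), down 120.2146 (V=234.2593). Price 195.3153; hedge Δ=-0.5786, bond B=276.2005.
  t=2,j=1: stock 238.9338 → up 351.2327 (V=196.2690), down 205.4831 (V=184.9194). Price 172.1680; hedge Δ=0.0779, bond B=153.5621.
  t=2,j=2: stock 408.4101 → up 600.3628 (V=217.1100), down 351.2327 (V=196.2690). Price 185.8807; hedge Δ=0.0837, bond B=151.7151.
  t=1,j=0: stock 162.5400 → up 238.9338 (V=172.1680), down 139.7844 (V=195.3153). Price 169.2802; hedge Δ=-0.2335, bond B=207.2266.
  t=1,j=1: stock 277.8300 → up 408.4101 (V=185.8807), down 238.9338 (V=172.1680). Price 161.4210; hedge Δ=0.0809, bond B=138.9413.
  t=0,j=0: stock 189.0000 → up 277.8300 (V=161.4210), down 162.5400 (V=169.2802). Price 151.0801; hedge Δ=-0.0682, bond B=163.9639.
Sanity check at the root: Δ(0,0)·S0 + B(0,0) reproduces V0 = 151.0801.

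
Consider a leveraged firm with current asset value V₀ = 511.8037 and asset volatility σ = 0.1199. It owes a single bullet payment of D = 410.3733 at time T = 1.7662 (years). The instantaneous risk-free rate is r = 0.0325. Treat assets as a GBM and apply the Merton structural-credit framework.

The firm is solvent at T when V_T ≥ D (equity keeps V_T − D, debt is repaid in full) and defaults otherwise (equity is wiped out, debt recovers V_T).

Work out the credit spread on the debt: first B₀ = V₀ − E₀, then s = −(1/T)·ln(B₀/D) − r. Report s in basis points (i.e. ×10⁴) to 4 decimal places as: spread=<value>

Apply the equity-as-call identities (strike 410.3733, horizon 1.7662 years):
d₁ = [ln(V₀/D) + (r + σ²/2)T] / (σ√T)
   = [ln(511.8037/410.3733) + (0.0325 + 0.5·0.1199²)·1.7662] / (0.1199·√1.7662)
   = [0.220874 + 0.070097] / 0.159345 = 1.826040
d₂ = d₁ − σ√T = 1.826040 − 0.159345 = 1.666695
N(d₁) = 0.966078,  N(d₂) = 0.952212,  e^(−rT) = 0.944215
E₀ = V₀·N(d₁) − D·e^(−rT)·N(d₂)
   = 511.8037·0.966078 − 410.3733·0.944215·0.952212 = 125.478405
B₀ = V₀ − E₀ = 511.8037 − 125.478405 = 386.325295
spread = −(1/T)·ln(B₀/D) − r = −(1/1.7662)·ln(386.325295/410.3733) − 0.0325 = 0.00169063
in basis points: 0.00169063 × 10⁴ = 16.9063 bp

spread=16.9063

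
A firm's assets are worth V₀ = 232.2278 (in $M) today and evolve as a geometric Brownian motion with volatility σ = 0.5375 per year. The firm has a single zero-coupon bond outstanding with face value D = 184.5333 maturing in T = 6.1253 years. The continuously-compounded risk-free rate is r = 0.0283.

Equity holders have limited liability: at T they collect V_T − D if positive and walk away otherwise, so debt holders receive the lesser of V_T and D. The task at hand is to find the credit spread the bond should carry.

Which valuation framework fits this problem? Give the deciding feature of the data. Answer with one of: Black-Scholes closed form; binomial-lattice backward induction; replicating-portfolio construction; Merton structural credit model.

Key observation: the question is about default risk generated by asset-value dynamics against a debt face of 184.5333 — the structural framework prices exactly that.

framework: Merton structural credit model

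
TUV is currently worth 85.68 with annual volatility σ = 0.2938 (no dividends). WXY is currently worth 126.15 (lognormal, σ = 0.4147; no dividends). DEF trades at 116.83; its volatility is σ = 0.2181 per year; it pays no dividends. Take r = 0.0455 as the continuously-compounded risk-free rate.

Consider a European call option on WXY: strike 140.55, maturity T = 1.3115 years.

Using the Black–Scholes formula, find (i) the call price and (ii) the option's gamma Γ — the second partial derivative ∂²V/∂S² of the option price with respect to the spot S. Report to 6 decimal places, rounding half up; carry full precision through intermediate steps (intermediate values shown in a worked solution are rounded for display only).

price = 21.260062
Γ = 0.006598

σ√T = 0.4147·√1.3115 = 0.474918
d₁ = (ln(S/K) + (r+σ²/2)T) / (σ√T) = (ln(126.15/140.55) + (0.0455+0.4147²/2)·1.3115) / 0.474918 = (-0.108092 + 0.172447) / 0.474918 = 0.135508
d₂ = d₁ − σ√T = 0.135508 − 0.474918 = -0.339410
e^{−rT} = 0.942072
N(d₁) = 0.553895,  N(d₂) = 0.367150
Call price V = S·N(d₁) − K·e^{−rT}·N(d₂) = 69.873821 − 48.613758 = 21.260062
φ(d₁) = (1/√(2π))·e^{−d₁²/2} = 0.395296
Γ = φ(d₁) / (S·σ·√T) = 0.006598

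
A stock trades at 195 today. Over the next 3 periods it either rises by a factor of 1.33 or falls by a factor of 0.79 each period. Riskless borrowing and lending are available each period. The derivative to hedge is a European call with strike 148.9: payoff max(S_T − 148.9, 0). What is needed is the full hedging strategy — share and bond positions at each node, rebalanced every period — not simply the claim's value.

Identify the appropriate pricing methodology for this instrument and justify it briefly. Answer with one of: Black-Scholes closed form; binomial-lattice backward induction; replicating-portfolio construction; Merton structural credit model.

Key observation: the deliverable is the dynamic trading strategy on the 3-step tree (spot 195, moves 1.33 and 0.79), so the valuation must go through the node-by-node replicating-portfolio solve.

framework: replicating-portfolio construction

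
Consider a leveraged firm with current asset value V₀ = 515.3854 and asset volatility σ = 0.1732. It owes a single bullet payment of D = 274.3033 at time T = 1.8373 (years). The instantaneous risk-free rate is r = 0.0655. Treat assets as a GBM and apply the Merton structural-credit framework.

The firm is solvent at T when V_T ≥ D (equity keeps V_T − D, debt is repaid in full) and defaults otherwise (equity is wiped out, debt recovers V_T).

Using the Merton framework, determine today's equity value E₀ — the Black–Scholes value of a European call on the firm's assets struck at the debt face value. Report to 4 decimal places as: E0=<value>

E0=272.1990

Equity is a call on the firm's assets struck at D = 274.3033:
d₁ = [ln(V₀/D) + (r + σ²/2)T] / (σ√T)
   = [ln(515.3854/274.3033) + (0.0655 + 0.5·0.1732²)·1.8373] / (0.1732·√1.8373)
   = [0.630681 + 0.147901] / 0.234767 = 3.316395
d₂ = d₁ − σ√T = 3.316395 − 0.234767 = 3.081627
N(d₁) = 0.999544,  N(d₂) = 0.998971,  e^(−rT) = 0.886616
E₀ = V₀·N(d₁) − D·e^(−rT)·N(d₂)
   = 515.3854·0.999544 − 274.3033·0.886616·0.998971 = 272.199027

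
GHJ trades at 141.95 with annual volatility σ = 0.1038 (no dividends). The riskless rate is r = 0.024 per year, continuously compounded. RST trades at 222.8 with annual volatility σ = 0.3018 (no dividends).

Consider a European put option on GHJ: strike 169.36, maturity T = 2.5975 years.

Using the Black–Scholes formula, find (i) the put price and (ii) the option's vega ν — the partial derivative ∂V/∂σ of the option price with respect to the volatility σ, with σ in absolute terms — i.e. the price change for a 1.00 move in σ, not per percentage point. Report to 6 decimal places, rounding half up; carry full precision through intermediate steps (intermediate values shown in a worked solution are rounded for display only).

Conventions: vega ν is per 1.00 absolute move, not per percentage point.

price = 20.865946
ν = 76.277105

σ√T = 0.1038·√2.5975 = 0.167292
d₁ = (ln(S/K) + (r+σ²/2)T) / (σ√T) = (ln(141.95/169.36) + (0.024+0.1038²/2)·2.5975) / 0.167292 = (-0.176552 + 0.076333) / 0.167292 = -0.599063
d₂ = d₁ − σ√T = -0.599063 − 0.167292 = -0.766355
e^{−rT} = 0.939563
N(−d₁) = 0.725435,  N(−d₂) = 0.778267
Put price V = K·e^{−rT}·N(−d₂) − S·N(−d₁) = 123.841383 − 102.975437 = 20.865946
φ(d₁) = (1/√(2π))·e^{−d₁²/2} = 0.333412
ν = S·φ(d₁)·√T = 76.277105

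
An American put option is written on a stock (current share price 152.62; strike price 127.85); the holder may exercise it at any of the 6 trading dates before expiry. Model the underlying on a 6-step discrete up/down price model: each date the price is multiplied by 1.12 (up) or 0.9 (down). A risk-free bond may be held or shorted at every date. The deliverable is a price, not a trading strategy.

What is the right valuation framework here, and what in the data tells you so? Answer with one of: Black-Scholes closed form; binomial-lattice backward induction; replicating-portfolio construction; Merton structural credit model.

framework: binomial-lattice backward induction

Key observation: with exercise allowed before expiry on a discrete up/down model (6 steps from spot 152.62), the strike-127.85 put's value must be rolled back through the tree testing early exercise at each node.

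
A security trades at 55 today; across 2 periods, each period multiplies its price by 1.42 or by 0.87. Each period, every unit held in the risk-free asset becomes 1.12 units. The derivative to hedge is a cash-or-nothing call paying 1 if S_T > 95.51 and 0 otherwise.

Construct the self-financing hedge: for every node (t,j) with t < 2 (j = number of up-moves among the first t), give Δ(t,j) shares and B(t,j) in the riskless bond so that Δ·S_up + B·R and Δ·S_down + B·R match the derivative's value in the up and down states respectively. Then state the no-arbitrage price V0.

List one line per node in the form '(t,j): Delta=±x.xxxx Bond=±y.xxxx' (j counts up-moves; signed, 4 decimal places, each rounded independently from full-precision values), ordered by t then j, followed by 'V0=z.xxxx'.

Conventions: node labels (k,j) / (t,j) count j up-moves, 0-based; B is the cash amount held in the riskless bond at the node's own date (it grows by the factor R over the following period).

(0,0): Delta=0.0134 Bond=-0.5732
(1,0): Delta=0.0000 Bond=0.0000
(1,1): Delta=0.0233 Bond=-1.4123
V0=0.1647

No-arbitrage ⇒ martingale measure with p* = (R−d)/(u−d) = 0.4545.
Expiry values: V(2,0)=0.0000, V(2,1)=0.0000, V(2,2)=1.0000
(1,0): S=47.8500. Δ = (V_up−V_dn)/(S_up−S_dn) = (0.0000−0.0000)/(67.9470−41.6295) = 0.0000. V = [p*·0.0000 + (1−p*)·0.0000]/1.12 = 0.0000. B = V − Δ·S = 0.0000.
(1,1): S=78.1000. Δ = (V_up−V_dn)/(S_up−S_dn) = (1.0000−0.0000)/(110.9020−67.9470) = 0.0233. V = [p*·1.0000 + (1−p*)·0.0000]/1.12 = 0.4058. B = V − Δ·S = -1.4123.
(0,0): S=55.0000. Δ = (V_up−V_dn)/(S_up−S_dn) = (0.4058−0.0000)/(78.1000−47.8500) = 0.0134. V = [p*·0.4058 + (1−p*)·0.0000]/1.12 = 0.1647. B = V − Δ·S = -0.5732.
Sanity check at the root: Δ(0,0)·S0 + B(0,0) reproduces V0 = 0.1647.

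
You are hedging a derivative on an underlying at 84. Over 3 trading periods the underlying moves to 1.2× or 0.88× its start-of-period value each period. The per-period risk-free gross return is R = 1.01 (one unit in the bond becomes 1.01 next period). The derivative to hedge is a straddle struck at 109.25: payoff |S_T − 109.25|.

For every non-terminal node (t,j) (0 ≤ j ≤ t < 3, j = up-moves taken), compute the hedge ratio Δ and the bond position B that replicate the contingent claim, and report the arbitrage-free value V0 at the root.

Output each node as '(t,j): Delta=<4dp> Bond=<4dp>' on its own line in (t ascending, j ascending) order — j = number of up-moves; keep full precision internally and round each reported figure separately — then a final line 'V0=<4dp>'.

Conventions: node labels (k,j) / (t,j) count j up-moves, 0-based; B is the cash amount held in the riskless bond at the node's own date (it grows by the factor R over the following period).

Risk-neutral probability p* = (R−d)/(u−d) = (1.01−0.88)/(1.2−0.88) = 0.4063.
Expiry values: V(3,0)=52.0064, V(3,1)=31.1905, V(3,2)=2.8052, V(3,3)=35.9020
  t=2,j=0: stock 65.0496 → up 78.0595 (V=31.1905), down 57.2436 (V=52.0064). Price 43.1187; hedge Δ=-1.0000, bond B=108.1683.
  t=2,j=1: stock 88.7040 → up 106.4448 (V=2.8052), down 78.0595 (V=31.1905). Price 19.4643; hedge Δ=-1.0000, bond B=108.1683.
  t=2,j=2: stock 120.9600 → up 145.1520 (V=35.9020), down 106.4448 (V=2.8052). Price 16.0899; hedge Δ=0.8551, bond B=-87.3376.
  t=1,j=0: stock 73.9200 → up 88.7040 (V=19.4643), down 65.0496 (V=43.1187). Price 33.1773; hedge Δ=-1.0000, bond B=107.0973.
  t=1,j=1: stock 100.8000 → up 120.9600 (V=16.0899), down 88.7040 (V=19.4643). Price 17.9143; hedge Δ=-0.1046, bond B=28.4594.
  t=0,j=0: stock 84.0000 → up 100.8000 (V=17.9143), down 73.9200 (V=33.1773). Price 26.7096; hedge Δ=-0.5678, bond B=74.4066.
Verification: the root portfolio costs Δ(0,0)·S0 + B(0,0) = 26.7096, matching V0.

(0,0): Delta=-0.5678 Bond=74.4066
(1,0): Delta=-1.0000 Bond=107.0973
(1,1): Delta=-0.1046 Bond=28.4594
(2,0): Delta=-1.0000 Bond=108.1683
(2,1): Delta=-1.0000 Bond=108.1683
(2,2): Delta=0.8551 Bond=-87.3376
V0=26.7096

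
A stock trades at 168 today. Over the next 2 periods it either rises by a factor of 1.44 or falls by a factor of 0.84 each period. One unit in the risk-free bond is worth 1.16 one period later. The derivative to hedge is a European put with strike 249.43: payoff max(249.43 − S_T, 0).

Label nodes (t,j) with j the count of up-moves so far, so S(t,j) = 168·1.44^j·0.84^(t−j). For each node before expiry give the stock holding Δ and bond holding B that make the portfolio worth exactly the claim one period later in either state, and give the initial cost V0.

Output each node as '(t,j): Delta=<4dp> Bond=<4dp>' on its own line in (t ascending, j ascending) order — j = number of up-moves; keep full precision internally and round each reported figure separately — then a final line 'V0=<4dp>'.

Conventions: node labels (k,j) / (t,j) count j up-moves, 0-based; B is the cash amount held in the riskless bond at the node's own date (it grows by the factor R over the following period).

(0,0): Delta=-0.5487 Bond=130.4687
(1,0): Delta=-1.0000 Bond=215.0259
(1,1): Delta=-0.3184 Bond=95.6218
V0=38.2808

Risk-neutral probability p* = (R−d)/(u−d) = (1.16−0.84)/(1.44−0.84) = 0.5333.
At maturity the claim pays: V(2,0)=130.8892, V(2,1)=46.2172, V(2,2)=0.0000
  t=1,j=0: stock 141.1200 → up 203.2128 (V=46.2172), down 118.5408 (V=130.8892). Price 73.9059; hedge Δ=-1.0000, bond B=215.0259.
  t=1,j=1: stock 241.9200 → up 348.3648 (V=0.0000), down 203.2128 (V=46.2172). Price 18.5931; hedge Δ=-0.3184, bond B=95.6218.
  t=0,j=0: stock 168.0000 → up 241.9200 (V=18.5931), down 141.1200 (V=73.9059). Price 38.2808; hedge Δ=-0.5487, bond B=130.4687.
Sanity check at the root: Δ(0,0)·S0 + B(0,0) reproduces V0 = 38.2808.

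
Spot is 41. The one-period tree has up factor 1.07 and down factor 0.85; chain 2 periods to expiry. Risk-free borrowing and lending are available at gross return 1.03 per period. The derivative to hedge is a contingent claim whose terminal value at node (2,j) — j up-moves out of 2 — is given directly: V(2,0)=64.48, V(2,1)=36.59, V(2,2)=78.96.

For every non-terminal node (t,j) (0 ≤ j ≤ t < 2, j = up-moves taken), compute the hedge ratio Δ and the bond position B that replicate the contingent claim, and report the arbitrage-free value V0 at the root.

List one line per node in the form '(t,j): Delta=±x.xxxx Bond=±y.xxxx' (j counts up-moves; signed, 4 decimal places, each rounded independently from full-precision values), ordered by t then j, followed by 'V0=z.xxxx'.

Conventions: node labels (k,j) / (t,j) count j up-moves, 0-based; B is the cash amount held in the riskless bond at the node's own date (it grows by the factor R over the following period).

(0,0): Delta=3.1855 Bond=-68.5127
(1,0): Delta=-3.6377 Bond=167.2202
(1,1): Delta=4.3900 Bond=-123.4100
V0=62.0939

Arbitrage-free pricing uses the up-move probability p* = (R−d)/(u−d) = 0.8182, discounting each step at R = 1.03.
Terminal payoffs: V(2,0)=64.4800, V(2,1)=36.5900, V(2,2)=78.9600
  t=1,j=0: stock 34.8500 → up 37.2895 (V=36.5900), down 29.6225 (V=64.4800). Price 40.4475; hedge Δ=-3.6377, bond B=167.2202.
  t=1,j=1: stock 43.8700 → up 46.9409 (V=78.9600), down 37.2895 (V=36.5900). Price 69.1809; hedge Δ=4.3900, bond B=-123.4100.
  t=0,j=0: stock 41.0000 → up 43.8700 (V=69.1809), down 34.8500 (V=40.4475). Price 62.0939; hedge Δ=3.1855, bond B=-68.5127.
Verification: the root portfolio costs Δ(0,0)·S0 + B(0,0) = 62.0939, matching V0.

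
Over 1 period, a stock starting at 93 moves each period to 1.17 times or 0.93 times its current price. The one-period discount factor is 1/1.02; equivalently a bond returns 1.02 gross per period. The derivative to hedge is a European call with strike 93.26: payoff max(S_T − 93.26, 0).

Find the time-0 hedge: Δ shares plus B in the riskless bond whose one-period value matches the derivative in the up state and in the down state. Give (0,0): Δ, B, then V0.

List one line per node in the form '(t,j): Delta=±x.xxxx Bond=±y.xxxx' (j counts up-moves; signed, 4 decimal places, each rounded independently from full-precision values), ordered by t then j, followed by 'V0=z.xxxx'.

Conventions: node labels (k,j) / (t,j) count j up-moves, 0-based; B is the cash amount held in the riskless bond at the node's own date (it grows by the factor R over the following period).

No-arbitrage ⇒ martingale measure with p* = (R−d)/(u−d) = 0.3750.
At maturity the claim pays: V(1,0)=0.0000, V(1,1)=15.5500
Node (0,0) S=93.0000: V=(p*·15.5500+(1−p*)·0.0000)/1.02=5.7169; Δ=(15.5500−0.0000)/(108.8100−86.4900)=0.6967; B=V−Δ·S=-59.0748
Check: Δ(0,0)·S0 + B(0,0) = 5.7169 = V0.

(0,0): Delta=0.6967 Bond=-59.0748
V0=5.7169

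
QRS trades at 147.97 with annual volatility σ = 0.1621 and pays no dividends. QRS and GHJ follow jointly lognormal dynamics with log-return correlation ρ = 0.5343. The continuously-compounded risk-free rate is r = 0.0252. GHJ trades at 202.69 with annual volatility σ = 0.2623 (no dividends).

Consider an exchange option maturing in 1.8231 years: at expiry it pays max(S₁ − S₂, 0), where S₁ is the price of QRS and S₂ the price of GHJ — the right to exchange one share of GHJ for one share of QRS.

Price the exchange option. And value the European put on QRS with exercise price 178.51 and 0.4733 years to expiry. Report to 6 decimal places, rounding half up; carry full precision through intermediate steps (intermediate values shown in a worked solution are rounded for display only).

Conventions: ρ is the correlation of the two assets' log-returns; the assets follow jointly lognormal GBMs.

exchange price = 3.944922
price(QRS put K=178.51) = 28.866487

σ_eff = √(σ₁² + σ₂² − 2ρσ₁σ₂) = √(0.1621² + 0.2623² − 2·0.5343·0.1621·0.2623) = 0.222805
d₁ = (ln(S₁/S₂) + (q₂ − q₁ + σ_eff²/2)T) / (σ_eff√T) = (ln(147.97/202.69) + (0.0 − 0.0 + 0.024821)·1.8231) / 0.300836 = -0.895560
d₂ = d₁ − σ_eff√T = -0.895560 − 0.300836 = -1.196396
N(d₁) = 0.185244,  N(d₂) = 0.115771
V = S₁·e^{−q₁T}·N(d₁) − S₂·e^{−q₂T}·N(d₂) = 27.410542 − 23.465621 = 3.944922
[vanilla: QRS put K=178.51]
σ√T = 0.1621·√0.4733 = 0.111520
d₁ = (ln(S/K) + (r+σ²/2)T) / (σ√T) = (ln(147.97/178.51) + (0.0252+0.1621²/2)·0.4733) / 0.111520 = (-0.187635 + 0.018145) / 0.111520 = -1.519819
d₂ = d₁ − σ√T = -1.519819 − 0.111520 = -1.631338
e^{−rT} = 0.988144
N(−d₁) = 0.935722,  N(−d₂) = 0.948591
price = K·e^{−rT}·N(−d₂) − S·N(−d₁) = 167.325231 − 138.458744 = 28.866487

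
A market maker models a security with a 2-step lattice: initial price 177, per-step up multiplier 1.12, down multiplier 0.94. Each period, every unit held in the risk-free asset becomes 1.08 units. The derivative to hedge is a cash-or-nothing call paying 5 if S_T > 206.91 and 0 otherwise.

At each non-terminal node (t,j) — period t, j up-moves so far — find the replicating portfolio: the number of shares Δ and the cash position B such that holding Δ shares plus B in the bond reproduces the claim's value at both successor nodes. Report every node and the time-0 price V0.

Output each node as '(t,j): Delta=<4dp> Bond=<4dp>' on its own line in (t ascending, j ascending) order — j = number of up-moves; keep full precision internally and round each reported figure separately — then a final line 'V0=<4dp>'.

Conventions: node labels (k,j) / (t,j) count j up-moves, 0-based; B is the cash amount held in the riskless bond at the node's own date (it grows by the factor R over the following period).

(0,0): Delta=0.1130 Bond=-17.4114
(1,0): Delta=0.0000 Bond=0.0000
(1,1): Delta=0.1401 Bond=-24.1770
V0=2.5932

No-arbitrage ⇒ martingale measure with p* = (R−d)/(u−d) = 0.7778.
Payoffs at expiry: V(2,0)=0.0000, V(2,1)=0.0000, V(2,2)=5.0000
(1,0): S=166.3800. Δ = (V_up−V_dn)/(S_up−S_dn) = (0.0000−0.0000)/(186.3456−156.3972) = 0.0000. V = [p*·0.0000 + (1−p*)·0.0000]/1.08 = 0.0000. B = V − Δ·S = 0.0000.
(1,1): S=198.2400. Δ = (V_up−V_dn)/(S_up−S_dn) = (5.0000−0.0000)/(222.0288−186.3456) = 0.1401. V = [p*·5.0000 + (1−p*)·0.0000]/1.08 = 3.6008. B = V − Δ·S = -24.1770.
(0,0): S=177.0000. Δ = (V_up−V_dn)/(S_up−S_dn) = (3.6008−0.0000)/(198.2400−166.3800) = 0.1130. V = [p*·3.6008 + (1−p*)·0.0000]/1.08 = 2.5932. B = V − Δ·S = -17.4114.
Verification: the root portfolio costs Δ(0,0)·S0 + B(0,0) = 2.5932, matching V0.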